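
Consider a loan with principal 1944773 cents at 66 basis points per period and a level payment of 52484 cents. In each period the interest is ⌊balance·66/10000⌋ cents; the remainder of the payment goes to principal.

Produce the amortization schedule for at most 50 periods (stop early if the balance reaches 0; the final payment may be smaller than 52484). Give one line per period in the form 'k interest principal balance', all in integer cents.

1 12835 39649 1905124
2 12573 39911 1865213
3 12310 40174 1825039
4 12045 40439 1784600
5 11778 40706 1743894
6 11509 40975 1702919
7 11239 41245 1661674
8 10967 41517 1620157
9 10693 41791 1578366
10 10417 42067 1536299
11 10139 42345 1493954
12 9860 42624 1451330
13 9578 42906 1408424
14 9295 43189 1365235
15 9010 43474 1321761
16 8723 43761 1278000
17 8434 44050 1233950
18 8144 44340 1189610
19 7851 44633 1144977
20 7556 44928 1100049
21 7260 45224 1054825
22 6961 45523 1009302
23 6661 45823 963479
24 6358 46126 917353
25 6054 46430 870923
26 5748 46736 824187
27 5439 47045 777142
28 5129 47355 729787
29 4816 47668 682119
30 4501 47983 634136
31 4185 48299 585837
32 3866 48618 537219
33 3545 48939 488280
34 3222 49262 439018
35 2897 49587 389431
36 2570 49914 339517
37 2240 50244 289273
38 1909 50575 238698
39 1575 50909 187789
40 1239 51245 136544
41 901 51583 84961
42 560 51924 33037
43 218 33037 0

1. interest=⌊1944773·66/10000⌋=12835; principal=52484-12835=39649; balance=1944773-39649=1905124
2. interest=⌊1905124·66/10000⌋=12573; principal=52484-12573=39911; balance=1905124-39911=1865213
3. interest=⌊1865213·66/10000⌋=12310; principal=52484-12310=40174; balance=1865213-40174=1825039
4. interest=⌊1825039·66/10000⌋=12045; principal=52484-12045=40439; balance=1825039-40439=1784600
5. interest=⌊1784600·66/10000⌋=11778; principal=52484-11778=40706; balance=1784600-40706=1743894
6. interest=⌊1743894·66/10000⌋=11509; principal=52484-11509=40975; balance=1743894-40975=1702919
7. interest=⌊1702919·66/10000⌋=11239; principal=52484-11239=41245; balance=1702919-41245=1661674
8. interest=⌊1661674·66/10000⌋=10967; principal=52484-10967=41517; balance=1661674-41517=1620157
9. interest=⌊1620157·66/10000⌋=10693; principal=52484-10693=41791; balance=1620157-41791=1578366
10. interest=⌊1578366·66/10000⌋=10417; principal=52484-10417=42067; balance=1578366-42067=1536299
11. interest=⌊1536299·66/10000⌋=10139; principal=52484-10139=42345; balance=1536299-42345=1493954
12. interest=⌊1493954·66/10000⌋=9860; principal=52484-9860=42624; balance=1493954-42624=1451330
13. interest=⌊1451330·66/10000⌋=9578; principal=52484-9578=42906; balance=1451330-42906=1408424
14. interest=⌊1408424·66/10000⌋=9295; principal=52484-9295=43189; balance=1408424-43189=1365235
15. interest=⌊1365235·66/10000⌋=9010; principal=52484-9010=43474; balance=1365235-43474=1321761
16. interest=⌊1321761·66/10000⌋=8723; principal=52484-8723=43761; balance=1321761-43761=1278000
17. interest=⌊1278000·66/10000⌋=8434; principal=52484-8434=44050; balance=1278000-44050=1233950
18. interest=⌊1233950·66/10000⌋=8144; principal=52484-8144=44340; balance=1233950-44340=1189610
19. interest=⌊1189610·66/10000⌋=7851; principal=52484-7851=44633; balance=1189610-44633=1144977
20. interest=⌊1144977·66/10000⌋=7556; principal=52484-7556=44928; balance=1144977-44928=1100049
21. interest=⌊1100049·66/10000⌋=7260; principal=52484-7260=45224; balance=1100049-45224=1054825
22. interest=⌊1054825·66/10000⌋=6961; principal=52484-6961=45523; balance=1054825-45523=1009302
23. interest=⌊1009302·66/10000⌋=6661; principal=52484-6661=45823; balance=1009302-45823=963479
24. interest=⌊963479·66/10000⌋=6358; principal=52484-6358=46126; balance=963479-46126=917353
25. interest=⌊917353·66/10000⌋=6054; principal=52484-6054=46430; balance=917353-46430=870923
26. interest=⌊870923·66/10000⌋=5748; principal=52484-5748=46736; balance=870923-46736=824187
27. interest=⌊824187·66/10000⌋=5439; principal=52484-5439=47045; balance=824187-47045=777142
28. interest=⌊777142·66/10000⌋=5129; principal=52484-5129=47355; balance=777142-47355=729787
29. interest=⌊729787·66/10000⌋=4816; principal=52484-4816=47668; balance=729787-47668=682119
30. interest=⌊682119·66/10000⌋=4501; principal=52484-4501=47983; balance=682119-47983=634136
31. interest=⌊634136·66/10000⌋=4185; principal=52484-4185=48299; balance=634136-48299=585837
32. interest=⌊585837·66/10000⌋=3866; principal=52484-3866=48618; balance=585837-48618=537219
33. interest=⌊537219·66/10000⌋=3545; principal=52484-3545=48939; balance=537219-48939=488280
34. interest=⌊488280·66/10000⌋=3222; principal=52484-3222=49262; balance=488280-49262=439018
35. interest=⌊439018·66/10000⌋=2897; principal=52484-2897=49587; balance=439018-49587=389431
36. interest=⌊389431·66/10000⌋=2570; principal=52484-2570=49914; balance=389431-49914=339517
37. interest=⌊339517·66/10000⌋=2240; principal=52484-2240=50244; balance=339517-50244=289273
38. interest=⌊289273·66/10000⌋=1909; principal=52484-1909=50575; balance=289273-50575=238698
39. interest=⌊238698·66/10000⌋=1575; principal=52484-1575=50909; balance=238698-50909=187789
40. interest=⌊187789·66/10000⌋=1239; principal=52484-1239=51245; balance=187789-51245=136544
41. interest=⌊136544·66/10000⌋=901; principal=52484-901=51583; balance=136544-51583=84961
42. interest=⌊84961·66/10000⌋=560; principal=52484-560=51924; balance=84961-51924=33037
43. interest=⌊33037·66/10000⌋=218; principal=min(52484-218,33037)=33037; balance=33037-33037=0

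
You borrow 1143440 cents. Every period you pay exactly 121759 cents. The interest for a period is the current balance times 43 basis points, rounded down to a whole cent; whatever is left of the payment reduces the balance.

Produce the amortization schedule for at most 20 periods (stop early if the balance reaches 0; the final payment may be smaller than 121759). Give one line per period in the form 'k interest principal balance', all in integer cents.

1. interest=⌊1143440·43/10000⌋=4916; principal=121759-4916=116843; balance=1143440-116843=1026597
2. interest=⌊1026597·43/10000⌋=4414; principal=121759-4414=117345; balance=1026597-117345=909252
3. interest=⌊909252·43/10000⌋=3909; principal=121759-3909=117850; balance=909252-117850=791402
4. interest=⌊791402·43/10000⌋=3403; principal=121759-3403=118356; balance=791402-118356=673046
5. interest=⌊673046·43/10000⌋=2894; principal=121759-2894=118865; balance=673046-118865=554181
6. interest=⌊554181·43/10000⌋=2382; principal=121759-2382=119377; balance=554181-119377=434804
7. interest=⌊434804·43/10000⌋=1869; principal=121759-1869=119890; balance=434804-119890=314914
8. interest=⌊314914·43/10000⌋=1354; principal=121759-1354=120405; balance=314914-120405=194509
9. interest=⌊194509·43/10000⌋=836; principal=121759-836=120923; balance=194509-120923=73586
10. interest=⌊73586·43/10000⌋=316; principal=min(121759-316,73586)=73586; balance=73586-73586=0

1 4916 116843 1026597
2 4414 117345 909252
3 3909 117850 791402
4 3403 118356 673046
5 2894 118865 554181
6 2382 119377 434804
7 1869 119890 314914
8 1354 120405 194509
9 836 120923 73586
10 316 73586 0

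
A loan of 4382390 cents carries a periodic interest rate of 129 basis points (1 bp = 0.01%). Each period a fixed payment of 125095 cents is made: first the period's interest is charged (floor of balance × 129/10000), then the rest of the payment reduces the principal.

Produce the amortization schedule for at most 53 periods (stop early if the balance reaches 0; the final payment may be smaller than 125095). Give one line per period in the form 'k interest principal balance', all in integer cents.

1 56532 68563 4313827
2 55648 69447 4244380
3 54752 70343 4174037
4 53845 71250 4102787
5 52925 72170 4030617
6 51994 73101 3957516
7 51051 74044 3883472
8 50096 74999 3808473
9 49129 75966 3732507
10 48149 76946 3655561
11 47156 77939 3577622
12 46151 78944 3498678
13 45132 79963 3418715
14 44101 80994 3337721
15 43056 82039 3255682
16 41998 83097 3172585
17 40926 84169 3088416
18 39840 85255 3003161
19 38740 86355 2916806
20 37626 87469 2829337
21 36498 88597 2740740
22 35355 89740 2651000
23 34197 90898 2560102
24 33025 92070 2468032
25 31837 93258 2374774
26 30634 94461 2280313
27 29416 95679 2184634
28 28181 96914 2087720
29 26931 98164 1989556
30 25665 99430 1890126
31 24382 100713 1789413
32 23083 102012 1687401
33 21767 103328 1584073
34 20434 104661 1479412
35 19084 106011 1373401
36 17716 107379 1266022
37 16331 108764 1157258
38 14928 110167 1047091
39 13507 111588 935503
40 12067 113028 822475
41 10609 114486 707989
42 9133 115962 592027
43 7637 117458 474569
44 6121 118974 355595
45 4587 120508 235087
46 3032 122063 113024
47 1458 113024 0

1. interest=⌊4382390·129/10000⌋=56532; principal=125095-56532=68563; balance=4382390-68563=4313827
2. interest=⌊4313827·129/10000⌋=55648; principal=125095-55648=69447; balance=4313827-69447=4244380
3. interest=⌊4244380·129/10000⌋=54752; principal=125095-54752=70343; balance=4244380-70343=4174037
4. interest=⌊4174037·129/10000⌋=53845; principal=125095-53845=71250; balance=4174037-71250=4102787
5. interest=⌊4102787·129/10000⌋=52925; principal=125095-52925=72170; balance=4102787-72170=4030617
6. interest=⌊4030617·129/10000⌋=51994; principal=125095-51994=73101; balance=4030617-73101=3957516
7. interest=⌊3957516·129/10000⌋=51051; principal=125095-51051=74044; balance=3957516-74044=3883472
8. interest=⌊3883472·129/10000⌋=50096; principal=125095-50096=74999; balance=3883472-74999=3808473
9. interest=⌊3808473·129/10000⌋=49129; principal=125095-49129=75966; balance=3808473-75966=3732507
10. interest=⌊3732507·129/10000⌋=48149; principal=125095-48149=76946; balance=3732507-76946=3655561
11. interest=⌊3655561·129/10000⌋=47156; principal=125095-47156=77939; balance=3655561-77939=3577622
12. interest=⌊3577622·129/10000⌋=46151; principal=125095-46151=78944; balance=3577622-78944=3498678
13. interest=⌊3498678·129/10000⌋=45132; principal=125095-45132=79963; balance=3498678-79963=3418715
14. interest=⌊3418715·129/10000⌋=44101; principal=125095-44101=80994; balance=3418715-80994=3337721
15. interest=⌊3337721·129/10000⌋=43056; principal=125095-43056=82039; balance=3337721-82039=3255682
16. interest=⌊3255682·129/10000⌋=41998; principal=125095-41998=83097; balance=3255682-83097=3172585
17. interest=⌊3172585·129/10000⌋=40926; principal=125095-40926=84169; balance=3172585-84169=3088416
18. interest=⌊3088416·129/10000⌋=39840; principal=125095-39840=85255; balance=3088416-85255=3003161
19. interest=⌊3003161·129/10000⌋=38740; principal=125095-38740=86355; balance=3003161-86355=2916806
20. interest=⌊2916806·129/10000⌋=37626; principal=125095-37626=87469; balance=2916806-87469=2829337
21. interest=⌊2829337·129/10000⌋=36498; principal=125095-36498=88597; balance=2829337-88597=2740740
22. interest=⌊2740740·129/10000⌋=35355; principal=125095-35355=89740; balance=2740740-89740=2651000
23. interest=⌊2651000·129/10000⌋=34197; principal=125095-34197=90898; balance=2651000-90898=2560102
24. interest=⌊2560102·129/10000⌋=33025; principal=125095-33025=92070; balance=2560102-92070=2468032
25. interest=⌊2468032·129/10000⌋=31837; principal=125095-31837=93258; balance=2468032-93258=2374774
26. interest=⌊2374774·129/10000⌋=30634; principal=125095-30634=94461; balance=2374774-94461=2280313
27. interest=⌊2280313·129/10000⌋=29416; principal=125095-29416=95679; balance=2280313-95679=2184634
28. interest=⌊2184634·129/10000⌋=28181; principal=125095-28181=96914; balance=2184634-96914=2087720
29. interest=⌊2087720·129/10000⌋=26931; principal=125095-26931=98164; balance=2087720-98164=1989556
30. interest=⌊1989556·129/10000⌋=25665; principal=125095-25665=99430; balance=1989556-99430=1890126
31. interest=⌊1890126·129/10000⌋=24382; principal=125095-24382=100713; balance=1890126-100713=1789413
32. interest=⌊1789413·129/10000⌋=23083; principal=125095-23083=102012; balance=1789413-102012=1687401
33. interest=⌊1687401·129/10000⌋=21767; principal=125095-21767=103328; balance=1687401-103328=1584073
34. interest=⌊1584073·129/10000⌋=20434; principal=125095-20434=104661; balance=1584073-104661=1479412
35. interest=⌊1479412·129/10000⌋=19084; principal=125095-19084=106011; balance=1479412-106011=1373401
36. interest=⌊1373401·129/10000⌋=17716; principal=125095-17716=107379; balance=1373401-107379=1266022
37. interest=⌊1266022·129/10000⌋=16331; principal=125095-16331=108764; balance=1266022-108764=1157258
38. interest=⌊1157258·129/10000⌋=14928; principal=125095-14928=110167; balance=1157258-110167=1047091
39. interest=⌊1047091·129/10000⌋=13507; principal=125095-13507=111588; balance=1047091-111588=935503
40. interest=⌊935503·129/10000⌋=12067; principal=125095-12067=113028; balance=935503-113028=822475
41. interest=⌊822475·129/10000⌋=10609; principal=125095-10609=114486; balance=822475-114486=707989
42. interest=⌊707989·129/10000⌋=9133; principal=125095-9133=115962; balance=707989-115962=592027
43. interest=⌊592027·129/10000⌋=7637; principal=125095-7637=117458; balance=592027-117458=474569
44. interest=⌊474569·129/10000⌋=6121; principal=125095-6121=118974; balance=474569-118974=355595
45. interest=⌊355595·129/10000⌋=4587; principal=125095-4587=120508; balance=355595-120508=235087
46. interest=⌊235087·129/10000⌋=3032; principal=125095-3032=122063; balance=235087-122063=113024
47. interest=⌊113024·129/10000⌋=1458; principal=min(125095-1458,113024)=113024; balance=113024-113024=0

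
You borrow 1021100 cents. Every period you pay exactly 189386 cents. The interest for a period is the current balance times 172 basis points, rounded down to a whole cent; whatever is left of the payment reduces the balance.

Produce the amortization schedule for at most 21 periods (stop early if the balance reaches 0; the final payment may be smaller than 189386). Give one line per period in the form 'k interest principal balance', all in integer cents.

1. interest=⌊1021100·172/10000⌋=17562; principal=189386-17562=171824; balance=1021100-171824=849276
2. interest=⌊849276·172/10000⌋=14607; principal=189386-14607=174779; balance=849276-174779=674497
3. interest=⌊674497·172/10000⌋=11601; principal=189386-11601=177785; balance=674497-177785=496712
4. interest=⌊496712·172/10000⌋=8543; principal=189386-8543=180843; balance=496712-180843=315869
5. interest=⌊315869·172/10000⌋=5432; principal=189386-5432=183954; balance=315869-183954=131915
6. interest=⌊131915·172/10000⌋=2268; principal=min(189386-2268,131915)=131915; balance=131915-131915=0

1 17562 171824 849276
2 14607 174779 674497
3 11601 177785 496712
4 8543 180843 315869
5 5432 183954 131915
6 2268 131915 0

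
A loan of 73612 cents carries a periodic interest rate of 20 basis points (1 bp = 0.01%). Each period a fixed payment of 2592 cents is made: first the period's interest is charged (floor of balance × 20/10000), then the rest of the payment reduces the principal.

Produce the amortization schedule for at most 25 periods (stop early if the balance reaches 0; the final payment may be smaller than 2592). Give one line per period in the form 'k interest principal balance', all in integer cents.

1. interest=⌊73612·20/10000⌋=147; principal=2592-147=2445; balance=73612-2445=71167
2. interest=⌊71167·20/10000⌋=142; principal=2592-142=2450; balance=71167-2450=68717
3. interest=⌊68717·20/10000⌋=137; principal=2592-137=2455; balance=68717-2455=66262
4. interest=⌊66262·20/10000⌋=132; principal=2592-132=2460; balance=66262-2460=63802
5. interest=⌊63802·20/10000⌋=127; principal=2592-127=2465; balance=63802-2465=61337
6. interest=⌊61337·20/10000⌋=122; principal=2592-122=2470; balance=61337-2470=58867
7. interest=⌊58867·20/10000⌋=117; principal=2592-117=2475; balance=58867-2475=56392
8. interest=⌊56392·20/10000⌋=112; principal=2592-112=2480; balance=56392-2480=53912
9. interest=⌊53912·20/10000⌋=107; principal=2592-107=2485; balance=53912-2485=51427
10. interest=⌊51427·20/10000⌋=102; principal=2592-102=2490; balance=51427-2490=48937
11. interest=⌊48937·20/10000⌋=97; principal=2592-97=2495; balance=48937-2495=46442
12. interest=⌊46442·20/10000⌋=92; principal=2592-92=2500; balance=46442-2500=43942
13. interest=⌊43942·20/10000⌋=87; principal=2592-87=2505; balance=43942-2505=41437
14. interest=⌊41437·20/10000⌋=82; principal=2592-82=2510; balance=41437-2510=38927
15. interest=⌊38927·20/10000⌋=77; principal=2592-77=2515; balance=38927-2515=36412
16. interest=⌊36412·20/10000⌋=72; principal=2592-72=2520; balance=36412-2520=33892
17. interest=⌊33892·20/10000⌋=67; principal=2592-67=2525; balance=33892-2525=31367
18. interest=⌊31367·20/10000⌋=62; principal=2592-62=2530; balance=31367-2530=28837
19. interest=⌊28837·20/10000⌋=57; principal=2592-57=2535; balance=28837-2535=26302
20. interest=⌊26302·20/10000⌋=52; principal=2592-52=2540; balance=26302-2540=23762
21. interest=⌊23762·20/10000⌋=47; principal=2592-47=2545; balance=23762-2545=21217
22. interest=⌊21217·20/10000⌋=42; principal=2592-42=2550; balance=21217-2550=18667
23. interest=⌊18667·20/10000⌋=37; principal=2592-37=2555; balance=18667-2555=16112
24. interest=⌊16112·20/10000⌋=32; principal=2592-32=2560; balance=16112-2560=13552
25. interest=⌊13552·20/10000⌋=27; principal=2592-27=2565; balance=13552-2565=10987

1 147 2445 71167
2 142 2450 68717
3 137 2455 66262
4 132 2460 63802
5 127 2465 61337
6 122 2470 58867
7 117 2475 56392
8 112 2480 53912
9 107 2485 51427
10 102 2490 48937
11 97 2495 46442
12 92 2500 43942
13 87 2505 41437
14 82 2510 38927
15 77 2515 36412
16 72 2520 33892
17 67 2525 31367
18 62 2530 28837
19 57 2535 26302
20 52 2540 23762
21 47 2545 21217
22 42 2550 18667
23 37 2555 16112
24 32 2560 13552
25 27 2565 10987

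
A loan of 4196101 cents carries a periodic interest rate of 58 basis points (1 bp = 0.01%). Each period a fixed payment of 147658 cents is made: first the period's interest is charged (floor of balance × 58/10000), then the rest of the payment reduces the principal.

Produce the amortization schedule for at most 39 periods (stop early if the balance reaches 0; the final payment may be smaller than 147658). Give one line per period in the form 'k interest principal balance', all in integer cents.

1 24337 123321 4072780
2 23622 124036 3948744
3 22902 124756 3823988
4 22179 125479 3698509
5 21451 126207 3572302
6 20719 126939 3445363
7 19983 127675 3317688
8 19242 128416 3189272
9 18497 129161 3060111
10 17748 129910 2930201
11 16995 130663 2799538
12 16237 131421 2668117
13 15475 132183 2535934
14 14708 132950 2402984
15 13937 133721 2269263
16 13161 134497 2134766
17 12381 135277 1999489
18 11597 136061 1863428
19 10807 136851 1726577
20 10014 137644 1588933
21 9215 138443 1450490
22 8412 139246 1311244
23 7605 140053 1171191
24 6792 140866 1030325
25 5975 141683 888642
26 5154 142504 746138
27 4327 143331 602807
28 3496 144162 458645
29 2660 144998 313647
30 1819 145839 167808
31 973 146685 21123
32 122 21123 0

1. interest=⌊4196101·58/10000⌋=24337; principal=147658-24337=123321; balance=4196101-123321=4072780
2. interest=⌊4072780·58/10000⌋=23622; principal=147658-23622=124036; balance=4072780-124036=3948744
3. interest=⌊3948744·58/10000⌋=22902; principal=147658-22902=124756; balance=3948744-124756=3823988
4. interest=⌊3823988·58/10000⌋=22179; principal=147658-22179=125479; balance=3823988-125479=3698509
5. interest=⌊3698509·58/10000⌋=21451; principal=147658-21451=126207; balance=3698509-126207=3572302
6. interest=⌊3572302·58/10000⌋=20719; principal=147658-20719=126939; balance=3572302-126939=3445363
7. interest=⌊3445363·58/10000⌋=19983; principal=147658-19983=127675; balance=3445363-127675=3317688
8. interest=⌊3317688·58/10000⌋=19242; principal=147658-19242=128416; balance=3317688-128416=3189272
9. interest=⌊3189272·58/10000⌋=18497; principal=147658-18497=129161; balance=3189272-129161=3060111
10. interest=⌊3060111·58/10000⌋=17748; principal=147658-17748=129910; balance=3060111-129910=2930201
11. interest=⌊2930201·58/10000⌋=16995; principal=147658-16995=130663; balance=2930201-130663=2799538
12. interest=⌊2799538·58/10000⌋=16237; principal=147658-16237=131421; balance=2799538-131421=2668117
13. interest=⌊2668117·58/10000⌋=15475; principal=147658-15475=132183; balance=2668117-132183=2535934
14. interest=⌊2535934·58/10000⌋=14708; principal=147658-14708=132950; balance=2535934-132950=2402984
15. interest=⌊2402984·58/10000⌋=13937; principal=147658-13937=133721; balance=2402984-133721=2269263
16. interest=⌊2269263·58/10000⌋=13161; principal=147658-13161=134497; balance=2269263-134497=2134766
17. interest=⌊2134766·58/10000⌋=12381; principal=147658-12381=135277; balance=2134766-135277=1999489
18. interest=⌊1999489·58/10000⌋=11597; principal=147658-11597=136061; balance=1999489-136061=1863428
19. interest=⌊1863428·58/10000⌋=10807; principal=147658-10807=136851; balance=1863428-136851=1726577
20. interest=⌊1726577·58/10000⌋=10014; principal=147658-10014=137644; balance=1726577-137644=1588933
21. interest=⌊1588933·58/10000⌋=9215; principal=147658-9215=138443; balance=1588933-138443=1450490
22. interest=⌊1450490·58/10000⌋=8412; principal=147658-8412=139246; balance=1450490-139246=1311244
23. interest=⌊1311244·58/10000⌋=7605; principal=147658-7605=140053; balance=1311244-140053=1171191
24. interest=⌊1171191·58/10000⌋=6792; principal=147658-6792=140866; balance=1171191-140866=1030325
25. interest=⌊1030325·58/10000⌋=5975; principal=147658-5975=141683; balance=1030325-141683=888642
26. interest=⌊888642·58/10000⌋=5154; principal=147658-5154=142504; balance=888642-142504=746138
27. interest=⌊746138·58/10000⌋=4327; principal=147658-4327=143331; balance=746138-143331=602807
28. interest=⌊602807·58/10000⌋=3496; principal=147658-3496=144162; balance=602807-144162=458645
29. interest=⌊458645·58/10000⌋=2660; principal=147658-2660=144998; balance=458645-144998=313647
30. interest=⌊313647·58/10000⌋=1819; principal=147658-1819=145839; balance=313647-145839=167808
31. interest=⌊167808·58/10000⌋=973; principal=147658-973=146685; balance=167808-146685=21123
32. interest=⌊21123·58/10000⌋=122; principal=min(147658-122,21123)=21123; balance=21123-21123=0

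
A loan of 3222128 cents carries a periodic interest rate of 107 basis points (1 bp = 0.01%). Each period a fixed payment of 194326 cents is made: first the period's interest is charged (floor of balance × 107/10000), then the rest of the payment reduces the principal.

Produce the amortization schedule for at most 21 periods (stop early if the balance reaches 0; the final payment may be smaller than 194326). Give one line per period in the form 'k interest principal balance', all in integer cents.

1. interest=⌊3222128·107/10000⌋=34476; principal=194326-34476=159850; balance=3222128-159850=3062278
2. interest=⌊3062278·107/10000⌋=32766; principal=194326-32766=161560; balance=3062278-161560=2900718
3. interest=⌊2900718·107/10000⌋=31037; principal=194326-31037=163289; balance=2900718-163289=2737429
4. interest=⌊2737429·107/10000⌋=29290; principal=194326-29290=165036; balance=2737429-165036=2572393
5. interest=⌊2572393·107/10000⌋=27524; principal=194326-27524=166802; balance=2572393-166802=2405591
6. interest=⌊2405591·107/10000⌋=25739; principal=194326-25739=168587; balance=2405591-168587=2237004
7. interest=⌊2237004·107/10000⌋=23935; principal=194326-23935=170391; balance=2237004-170391=2066613
8. interest=⌊2066613·107/10000⌋=22112; principal=194326-22112=172214; balance=2066613-172214=1894399
9. interest=⌊1894399·107/10000⌋=20270; principal=194326-20270=174056; balance=1894399-174056=1720343
10. interest=⌊1720343·107/10000⌋=18407; principal=194326-18407=175919; balance=1720343-175919=1544424
11. interest=⌊1544424·107/10000⌋=16525; principal=194326-16525=177801; balance=1544424-177801=1366623
12. interest=⌊1366623·107/10000⌋=14622; principal=194326-14622=179704; balance=1366623-179704=1186919
13. interest=⌊1186919·107/10000⌋=12700; principal=194326-12700=181626; balance=1186919-181626=1005293
14. interest=⌊1005293·107/10000⌋=10756; principal=194326-10756=183570; balance=1005293-183570=821723
15. interest=⌊821723·107/10000⌋=8792; principal=194326-8792=185534; balance=821723-185534=636189
16. interest=⌊636189·107/10000⌋=6807; principal=194326-6807=187519; balance=636189-187519=448670
17. interest=⌊448670·107/10000⌋=4800; principal=194326-4800=189526; balance=448670-189526=259144
18. interest=⌊259144·107/10000⌋=2772; principal=194326-2772=191554; balance=259144-191554=67590
19. interest=⌊67590·107/10000⌋=723; principal=min(194326-723,67590)=67590; balance=67590-67590=0

1 34476 159850 3062278
2 32766 161560 2900718
3 31037 163289 2737429
4 29290 165036 2572393
5 27524 166802 2405591
6 25739 168587 2237004
7 23935 170391 2066613
8 22112 172214 1894399
9 20270 174056 1720343
10 18407 175919 1544424
11 16525 177801 1366623
12 14622 179704 1186919
13 12700 181626 1005293
14 10756 183570 821723
15 8792 185534 636189
16 6807 187519 448670
17 4800 189526 259144
18 2772 191554 67590
19 723 67590 0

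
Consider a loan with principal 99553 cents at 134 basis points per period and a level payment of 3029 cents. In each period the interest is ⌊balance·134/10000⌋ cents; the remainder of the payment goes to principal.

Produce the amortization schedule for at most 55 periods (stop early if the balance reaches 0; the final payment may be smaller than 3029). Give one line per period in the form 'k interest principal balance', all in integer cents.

1. interest=⌊99553·134/10000⌋=1334; principal=3029-1334=1695; balance=99553-1695=97858
2. interest=⌊97858·134/10000⌋=1311; principal=3029-1311=1718; balance=97858-1718=96140
3. interest=⌊96140·134/10000⌋=1288; principal=3029-1288=1741; balance=96140-1741=94399
4. interest=⌊94399·134/10000⌋=1264; principal=3029-1264=1765; balance=94399-1765=92634
5. interest=⌊92634·134/10000⌋=1241; principal=3029-1241=1788; balance=92634-1788=90846
6. interest=⌊90846·134/10000⌋=1217; principal=3029-1217=1812; balance=90846-1812=89034
7. interest=⌊89034·134/10000⌋=1193; principal=3029-1193=1836; balance=89034-1836=87198
8. interest=⌊87198·134/10000⌋=1168; principal=3029-1168=1861; balance=87198-1861=85337
9. interest=⌊85337·134/10000⌋=1143; principal=3029-1143=1886; balance=85337-1886=83451
10. interest=⌊83451·134/10000⌋=1118; principal=3029-1118=1911; balance=83451-1911=81540
11. interest=⌊81540·134/10000⌋=1092; principal=3029-1092=1937; balance=81540-1937=79603
12. interest=⌊79603·134/10000⌋=1066; principal=3029-1066=1963; balance=79603-1963=77640
13. interest=⌊77640·134/10000⌋=1040; principal=3029-1040=1989; balance=77640-1989=75651
14. interest=⌊75651·134/10000⌋=1013; principal=3029-1013=2016; balance=75651-2016=73635
15. interest=⌊73635·134/10000⌋=986; principal=3029-986=2043; balance=73635-2043=71592
16. interest=⌊71592·134/10000⌋=959; principal=3029-959=2070; balance=71592-2070=69522
17. interest=⌊69522·134/10000⌋=931; principal=3029-931=2098; balance=69522-2098=67424
18. interest=⌊67424·134/10000⌋=903; principal=3029-903=2126; balance=67424-2126=65298
19. interest=⌊65298·134/10000⌋=874; principal=3029-874=2155; balance=65298-2155=63143
20. interest=⌊63143·134/10000⌋=846; principal=3029-846=2183; balance=63143-2183=60960
21. interest=⌊60960·134/10000⌋=816; principal=3029-816=2213; balance=60960-2213=58747
22. interest=⌊58747·134/10000⌋=787; principal=3029-787=2242; balance=58747-2242=56505
23. interest=⌊56505·134/10000⌋=757; principal=3029-757=2272; balance=56505-2272=54233
24. interest=⌊54233·134/10000⌋=726; principal=3029-726=2303; balance=54233-2303=51930
25. interest=⌊51930·134/10000⌋=695; principal=3029-695=2334; balance=51930-2334=49596
26. interest=⌊49596·134/10000⌋=664; principal=3029-664=2365; balance=49596-2365=47231
27. interest=⌊47231·134/10000⌋=632; principal=3029-632=2397; balance=47231-2397=44834
28. interest=⌊44834·134/10000⌋=600; principal=3029-600=2429; balance=44834-2429=42405
29. interest=⌊42405·134/10000⌋=568; principal=3029-568=2461; balance=42405-2461=39944
30. interest=⌊39944·134/10000⌋=535; principal=3029-535=2494; balance=39944-2494=37450
31. interest=⌊37450·134/10000⌋=501; principal=3029-501=2528; balance=37450-2528=34922
32. interest=⌊34922·134/10000⌋=467; principal=3029-467=2562; balance=34922-2562=32360
33. interest=⌊32360·134/10000⌋=433; principal=3029-433=2596; balance=32360-2596=29764
34. interest=⌊29764·134/10000⌋=398; principal=3029-398=2631; balance=29764-2631=27133
35. interest=⌊27133·134/10000⌋=363; principal=3029-363=2666; balance=27133-2666=24467
36. interest=⌊24467·134/10000⌋=327; principal=3029-327=2702; balance=24467-2702=21765
37. interest=⌊21765·134/10000⌋=291; principal=3029-291=2738; balance=21765-2738=19027
38. interest=⌊19027·134/10000⌋=254; principal=3029-254=2775; balance=19027-2775=16252
39. interest=⌊16252·134/10000⌋=217; principal=3029-217=2812; balance=16252-2812=13440
40. interest=⌊13440·134/10000⌋=180; principal=3029-180=2849; balance=13440-2849=10591
41. interest=⌊10591·134/10000⌋=141; principal=3029-141=2888; balance=10591-2888=7703
42. interest=⌊7703·134/10000⌋=103; principal=3029-103=2926; balance=7703-2926=4777
43. interest=⌊4777·134/10000⌋=64; principal=3029-64=2965; balance=4777-2965=1812
44. interest=⌊1812·134/10000⌋=24; principal=min(3029-24,1812)=1812; balance=1812-1812=0

1 1334 1695 97858
2 1311 1718 96140
3 1288 1741 94399
4 1264 1765 92634
5 1241 1788 90846
6 1217 1812 89034
7 1193 1836 87198
8 1168 1861 85337
9 1143 1886 83451
10 1118 1911 81540
11 1092 1937 79603
12 1066 1963 77640
13 1040 1989 75651
14 1013 2016 73635
15 986 2043 71592
16 959 2070 69522
17 931 2098 67424
18 903 2126 65298
19 874 2155 63143
20 846 2183 60960
21 816 2213 58747
22 787 2242 56505
23 757 2272 54233
24 726 2303 51930
25 695 2334 49596
26 664 2365 47231
27 632 2397 44834
28 600 2429 42405
29 568 2461 39944
30 535 2494 37450
31 501 2528 34922
32 467 2562 32360
33 433 2596 29764
34 398 2631 27133
35 363 2666 24467
36 327 2702 21765
37 291 2738 19027
38 254 2775 16252
39 217 2812 13440
40 180 2849 10591
41 141 2888 7703
42 103 2926 4777
43 64 2965 1812
44 24 1812 0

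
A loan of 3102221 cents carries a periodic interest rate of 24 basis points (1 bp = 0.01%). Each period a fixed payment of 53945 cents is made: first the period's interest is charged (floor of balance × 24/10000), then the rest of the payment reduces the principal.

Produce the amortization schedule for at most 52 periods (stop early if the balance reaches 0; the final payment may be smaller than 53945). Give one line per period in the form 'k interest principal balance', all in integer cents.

1. interest=⌊3102221·24/10000⌋=7445; principal=53945-7445=46500; balance=3102221-46500=3055721
2. interest=⌊3055721·24/10000⌋=7333; principal=53945-7333=46612; balance=3055721-46612=3009109
3. interest=⌊3009109·24/10000⌋=7221; principal=53945-7221=46724; balance=3009109-46724=2962385
4. interest=⌊2962385·24/10000⌋=7109; principal=53945-7109=46836; balance=2962385-46836=2915549
5. interest=⌊2915549·24/10000⌋=6997; principal=53945-6997=46948; balance=2915549-46948=2868601
6. interest=⌊2868601·24/10000⌋=6884; principal=53945-6884=47061; balance=2868601-47061=2821540
7. interest=⌊2821540·24/10000⌋=6771; principal=53945-6771=47174; balance=2821540-47174=2774366
8. interest=⌊2774366·24/10000⌋=6658; principal=53945-6658=47287; balance=2774366-47287=2727079
9. interest=⌊2727079·24/10000⌋=6544; principal=53945-6544=47401; balance=2727079-47401=2679678
10. interest=⌊2679678·24/10000⌋=6431; principal=53945-6431=47514; balance=2679678-47514=2632164
11. interest=⌊2632164·24/10000⌋=6317; principal=53945-6317=47628; balance=2632164-47628=2584536
12. interest=⌊2584536·24/10000⌋=6202; principal=53945-6202=47743; balance=2584536-47743=2536793
13. interest=⌊2536793·24/10000⌋=6088; principal=53945-6088=47857; balance=2536793-47857=2488936
14. interest=⌊2488936·24/10000⌋=5973; principal=53945-5973=47972; balance=2488936-47972=2440964
15. interest=⌊2440964·24/10000⌋=5858; principal=53945-5858=48087; balance=2440964-48087=2392877
16. interest=⌊2392877·24/10000⌋=5742; principal=53945-5742=48203; balance=2392877-48203=2344674
17. interest=⌊2344674·24/10000⌋=5627; principal=53945-5627=48318; balance=2344674-48318=2296356
18. interest=⌊2296356·24/10000⌋=5511; principal=53945-5511=48434; balance=2296356-48434=2247922
19. interest=⌊2247922·24/10000⌋=5395; principal=53945-5395=48550; balance=2247922-48550=2199372
20. interest=⌊2199372·24/10000⌋=5278; principal=53945-5278=48667; balance=2199372-48667=2150705
21. interest=⌊2150705·24/10000⌋=5161; principal=53945-5161=48784; balance=2150705-48784=2101921
22. interest=⌊2101921·24/10000⌋=5044; principal=53945-5044=48901; balance=2101921-48901=2053020
23. interest=⌊2053020·24/10000⌋=4927; principal=53945-4927=49018; balance=2053020-49018=2004002
24. interest=⌊2004002·24/10000⌋=4809; principal=53945-4809=49136; balance=2004002-49136=1954866
25. interest=⌊1954866·24/10000⌋=4691; principal=53945-4691=49254; balance=1954866-49254=1905612
26. interest=⌊1905612·24/10000⌋=4573; principal=53945-4573=49372; balance=1905612-49372=1856240
27. interest=⌊1856240·24/10000⌋=4454; principal=53945-4454=49491; balance=1856240-49491=1806749
28. interest=⌊1806749·24/10000⌋=4336; principal=53945-4336=49609; balance=1806749-49609=1757140
29. interest=⌊1757140·24/10000⌋=4217; principal=53945-4217=49728; balance=1757140-49728=1707412
30. interest=⌊1707412·24/10000⌋=4097; principal=53945-4097=49848; balance=1707412-49848=1657564
31. interest=⌊1657564·24/10000⌋=3978; principal=53945-3978=49967; balance=1657564-49967=1607597
32. interest=⌊1607597·24/10000⌋=3858; principal=53945-3858=50087; balance=1607597-50087=1557510
33. interest=⌊1557510·24/10000⌋=3738; principal=53945-3738=50207; balance=1557510-50207=1507303
34. interest=⌊1507303·24/10000⌋=3617; principal=53945-3617=50328; balance=1507303-50328=1456975
35. interest=⌊1456975·24/10000⌋=3496; principal=53945-3496=50449; balance=1456975-50449=1406526
36. interest=⌊1406526·24/10000⌋=3375; principal=53945-3375=50570; balance=1406526-50570=1355956
37. interest=⌊1355956·24/10000⌋=3254; principal=53945-3254=50691; balance=1355956-50691=1305265
38. interest=⌊1305265·24/10000⌋=3132; principal=53945-3132=50813; balance=1305265-50813=1254452
39. interest=⌊1254452·24/10000⌋=3010; principal=53945-3010=50935; balance=1254452-50935=1203517
40. interest=⌊1203517·24/10000⌋=2888; principal=53945-2888=51057; balance=1203517-51057=1152460
41. interest=⌊1152460·24/10000⌋=2765; principal=53945-2765=51180; balance=1152460-51180=1101280
42. interest=⌊1101280·24/10000⌋=2643; principal=53945-2643=51302; balance=1101280-51302=1049978
43. interest=⌊1049978·24/10000⌋=2519; principal=53945-2519=51426; balance=1049978-51426=998552
44. interest=⌊998552·24/10000⌋=2396; principal=53945-2396=51549; balance=998552-51549=947003
45. interest=⌊947003·24/10000⌋=2272; principal=53945-2272=51673; balance=947003-51673=895330
46. interest=⌊895330·24/10000⌋=2148; principal=53945-2148=51797; balance=895330-51797=843533
47. interest=⌊843533·24/10000⌋=2024; principal=53945-2024=51921; balance=843533-51921=791612
48. interest=⌊791612·24/10000⌋=1899; principal=53945-1899=52046; balance=791612-52046=739566
49. interest=⌊739566·24/10000⌋=1774; principal=53945-1774=52171; balance=739566-52171=687395
50. interest=⌊687395·24/10000⌋=1649; principal=53945-1649=52296; balance=687395-52296=635099
51. interest=⌊635099·24/10000⌋=1524; principal=53945-1524=52421; balance=635099-52421=582678
52. interest=⌊582678·24/10000⌋=1398; principal=53945-1398=52547; balance=582678-52547=530131

1 7445 46500 3055721
2 7333 46612 3009109
3 7221 46724 2962385
4 7109 46836 2915549
5 6997 46948 2868601
6 6884 47061 2821540
7 6771 47174 2774366
8 6658 47287 2727079
9 6544 47401 2679678
10 6431 47514 2632164
11 6317 47628 2584536
12 6202 47743 2536793
13 6088 47857 2488936
14 5973 47972 2440964
15 5858 48087 2392877
16 5742 48203 2344674
17 5627 48318 2296356
18 5511 48434 2247922
19 5395 48550 2199372
20 5278 48667 2150705
21 5161 48784 2101921
22 5044 48901 2053020
23 4927 49018 2004002
24 4809 49136 1954866
25 4691 49254 1905612
26 4573 49372 1856240
27 4454 49491 1806749
28 4336 49609 1757140
29 4217 49728 1707412
30 4097 49848 1657564
31 3978 49967 1607597
32 3858 50087 1557510
33 3738 50207 1507303
34 3617 50328 1456975
35 3496 50449 1406526
36 3375 50570 1355956
37 3254 50691 1305265
38 3132 50813 1254452
39 3010 50935 1203517
40 2888 51057 1152460
41 2765 51180 1101280
42 2643 51302 1049978
43 2519 51426 998552
44 2396 51549 947003
45 2272 51673 895330
46 2148 51797 843533
47 2024 51921 791612
48 1899 52046 739566
49 1774 52171 687395
50 1649 52296 635099
51 1524 52421 582678
52 1398 52547 530131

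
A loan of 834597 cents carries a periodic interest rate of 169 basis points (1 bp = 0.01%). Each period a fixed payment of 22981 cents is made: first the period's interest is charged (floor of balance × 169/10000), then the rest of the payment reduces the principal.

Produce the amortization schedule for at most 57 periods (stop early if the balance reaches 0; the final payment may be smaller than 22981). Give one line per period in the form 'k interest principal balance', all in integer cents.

1 14104 8877 825720
2 13954 9027 816693
3 13802 9179 807514
4 13646 9335 798179
5 13489 9492 788687
6 13328 9653 779034
7 13165 9816 769218
8 12999 9982 759236
9 12831 10150 749086
10 12659 10322 738764
11 12485 10496 728268
12 12307 10674 717594
13 12127 10854 706740
14 11943 11038 695702
15 11757 11224 684478
16 11567 11414 673064
17 11374 11607 661457
18 11178 11803 649654
19 10979 12002 637652
20 10776 12205 625447
21 10570 12411 613036
22 10360 12621 600415
23 10147 12834 587581
24 9930 13051 574530
25 9709 13272 561258
26 9485 13496 547762
27 9257 13724 534038
28 9025 13956 520082
29 8789 14192 505890
30 8549 14432 491458
31 8305 14676 476782
32 8057 14924 461858
33 7805 15176 446682
34 7548 15433 431249
35 7288 15693 415556
36 7022 15959 399597
37 6753 16228 383369
38 6478 16503 366866
39 6200 16781 350085
40 5916 17065 333020
41 5628 17353 315667
42 5334 17647 298020
43 5036 17945 280075
44 4733 18248 261827
45 4424 18557 243270
46 4111 18870 224400
47 3792 19189 205211
48 3468 19513 185698
49 3138 19843 165855
50 2802 20179 145676
51 2461 20520 125156
52 2115 20866 104290
53 1762 21219 83071
54 1403 21578 61493
55 1039 21942 39551
56 668 22313 17238
57 291 17238 0

1. interest=⌊834597·169/10000⌋=14104; principal=22981-14104=8877; balance=834597-8877=825720
2. interest=⌊825720·169/10000⌋=13954; principal=22981-13954=9027; balance=825720-9027=816693
3. interest=⌊816693·169/10000⌋=13802; principal=22981-13802=9179; balance=816693-9179=807514
4. interest=⌊807514·169/10000⌋=13646; principal=22981-13646=9335; balance=807514-9335=798179
5. interest=⌊798179·169/10000⌋=13489; principal=22981-13489=9492; balance=798179-9492=788687
6. interest=⌊788687·169/10000⌋=13328; principal=22981-13328=9653; balance=788687-9653=779034
7. interest=⌊779034·169/10000⌋=13165; principal=22981-13165=9816; balance=779034-9816=769218
8. interest=⌊769218·169/10000⌋=12999; principal=22981-12999=9982; balance=769218-9982=759236
9. interest=⌊759236·169/10000⌋=12831; principal=22981-12831=10150; balance=759236-10150=749086
10. interest=⌊749086·169/10000⌋=12659; principal=22981-12659=10322; balance=749086-10322=738764
11. interest=⌊738764·169/10000⌋=12485; principal=22981-12485=10496; balance=738764-10496=728268
12. interest=⌊728268·169/10000⌋=12307; principal=22981-12307=10674; balance=728268-10674=717594
13. interest=⌊717594·169/10000⌋=12127; principal=22981-12127=10854; balance=717594-10854=706740
14. interest=⌊706740·169/10000⌋=11943; principal=22981-11943=11038; balance=706740-11038=695702
15. interest=⌊695702·169/10000⌋=11757; principal=22981-11757=11224; balance=695702-11224=684478
16. interest=⌊684478·169/10000⌋=11567; principal=22981-11567=11414; balance=684478-11414=673064
17. interest=⌊673064·169/10000⌋=11374; principal=22981-11374=11607; balance=673064-11607=661457
18. interest=⌊661457·169/10000⌋=11178; principal=22981-11178=11803; balance=661457-11803=649654
19. interest=⌊649654·169/10000⌋=10979; principal=22981-10979=12002; balance=649654-12002=637652
20. interest=⌊637652·169/10000⌋=10776; principal=22981-10776=12205; balance=637652-12205=625447
21. interest=⌊625447·169/10000⌋=10570; principal=22981-10570=12411; balance=625447-12411=613036
22. interest=⌊613036·169/10000⌋=10360; principal=22981-10360=12621; balance=613036-12621=600415
23. interest=⌊600415·169/10000⌋=10147; principal=22981-10147=12834; balance=600415-12834=587581
24. interest=⌊587581·169/10000⌋=9930; principal=22981-9930=13051; balance=587581-13051=574530
25. interest=⌊574530·169/10000⌋=9709; principal=22981-9709=13272; balance=574530-13272=561258
26. interest=⌊561258·169/10000⌋=9485; principal=22981-9485=13496; balance=561258-13496=547762
27. interest=⌊547762·169/10000⌋=9257; principal=22981-9257=13724; balance=547762-13724=534038
28. interest=⌊534038·169/10000⌋=9025; principal=22981-9025=13956; balance=534038-13956=520082
29. interest=⌊520082·169/10000⌋=8789; principal=22981-8789=14192; balance=520082-14192=505890
30. interest=⌊505890·169/10000⌋=8549; principal=22981-8549=14432; balance=505890-14432=491458
31. interest=⌊491458·169/10000⌋=8305; principal=22981-8305=14676; balance=491458-14676=476782
32. interest=⌊476782·169/10000⌋=8057; principal=22981-8057=14924; balance=476782-14924=461858
33. interest=⌊461858·169/10000⌋=7805; principal=22981-7805=15176; balance=461858-15176=446682
34. interest=⌊446682·169/10000⌋=7548; principal=22981-7548=15433; balance=446682-15433=431249
35. interest=⌊431249·169/10000⌋=7288; principal=22981-7288=15693; balance=431249-15693=415556
36. interest=⌊415556·169/10000⌋=7022; principal=22981-7022=15959; balance=415556-15959=399597
37. interest=⌊399597·169/10000⌋=6753; principal=22981-6753=16228; balance=399597-16228=383369
38. interest=⌊383369·169/10000⌋=6478; principal=22981-6478=16503; balance=383369-16503=366866
39. interest=⌊366866·169/10000⌋=6200; principal=22981-6200=16781; balance=366866-16781=350085
40. interest=⌊350085·169/10000⌋=5916; principal=22981-5916=17065; balance=350085-17065=333020
41. interest=⌊333020·169/10000⌋=5628; principal=22981-5628=17353; balance=333020-17353=315667
42. interest=⌊315667·169/10000⌋=5334; principal=22981-5334=17647; balance=315667-17647=298020
43. interest=⌊298020·169/10000⌋=5036; principal=22981-5036=17945; balance=298020-17945=280075
44. interest=⌊280075·169/10000⌋=4733; principal=22981-4733=18248; balance=280075-18248=261827
45. interest=⌊261827·169/10000⌋=4424; principal=22981-4424=18557; balance=261827-18557=243270
46. interest=⌊243270·169/10000⌋=4111; principal=22981-4111=18870; balance=243270-18870=224400
47. interest=⌊224400·169/10000⌋=3792; principal=22981-3792=19189; balance=224400-19189=205211
48. interest=⌊205211·169/10000⌋=3468; principal=22981-3468=19513; balance=205211-19513=185698
49. interest=⌊185698·169/10000⌋=3138; principal=22981-3138=19843; balance=185698-19843=165855
50. interest=⌊165855·169/10000⌋=2802; principal=22981-2802=20179; balance=165855-20179=145676
51. interest=⌊145676·169/10000⌋=2461; principal=22981-2461=20520; balance=145676-20520=125156
52. interest=⌊125156·169/10000⌋=2115; principal=22981-2115=20866; balance=125156-20866=104290
53. interest=⌊104290·169/10000⌋=1762; principal=22981-1762=21219; balance=104290-21219=83071
54. interest=⌊83071·169/10000⌋=1403; principal=22981-1403=21578; balance=83071-21578=61493
55. interest=⌊61493·169/10000⌋=1039; principal=22981-1039=21942; balance=61493-21942=39551
56. interest=⌊39551·169/10000⌋=668; principal=22981-668=22313; balance=39551-22313=17238
57. interest=⌊17238·169/10000⌋=291; principal=min(22981-291,17238)=17238; balance=17238-17238=0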